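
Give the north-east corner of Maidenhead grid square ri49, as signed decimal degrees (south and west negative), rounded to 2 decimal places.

0.00, 170.00

Field R=17, I=8: +17·20° lon, +8·10° lat → SW at lon 160°, lat -10°.
Square 4, 9: +4·2° lon, +9·1° lat → SW at lon 168°, lat -1°.
Cell spans 2° lon × 1° lat. NE corner is SW corner plus one full cell.
latitude 0.00, longitude 170.00.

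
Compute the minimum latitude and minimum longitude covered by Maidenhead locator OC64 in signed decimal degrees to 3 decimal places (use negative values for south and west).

-66.000, 112.000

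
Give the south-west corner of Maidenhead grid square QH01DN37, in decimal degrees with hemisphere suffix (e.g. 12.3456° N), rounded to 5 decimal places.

18.42917° S, 140.27500° E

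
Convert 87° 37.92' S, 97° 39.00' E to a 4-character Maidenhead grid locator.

Shift to the Maidenhead origin (180°W, 90°S): lon 277.65, lat 2.37.
Field (20°×10°, letters A–R): lon ⌊277.65/20⌋ = 13 → N; lat ⌊2.37/10⌋ = 0 → A.
Square (2°×1°, digits 0–9): lon ⌊17.65/2⌋ = 8; lat ⌊2.37/1⌋ = 2.

NA82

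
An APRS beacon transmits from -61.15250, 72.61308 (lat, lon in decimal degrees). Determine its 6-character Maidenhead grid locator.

Add 180° to longitude and 90° to latitude: 252.6131, 28.8475.
Field (20°×10°, letters A–R): 252.6131/20 → 12 → M, 28.8475/10 → 2 → C; chars MC.
Square (2°×1°, digits 0–9): 12.6131/2 → 6, 8.8475/1 → 8; chars 68.
Subsquare (5′×2.5′, letters a–x): 0.6131/0.0833333 → 7 → h, 0.8475/0.0416667 → 20 → u; chars hu.

MC68hu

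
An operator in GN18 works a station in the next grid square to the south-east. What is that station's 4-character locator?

Longitude square 1; +1 → 2.
Latitude square 8; −1 → 7.

GN27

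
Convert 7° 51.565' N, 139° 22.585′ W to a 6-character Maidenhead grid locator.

Add 180° to longitude and 90° to latitude: 40.6236, 97.8594.
Field: lon ⌊40.6236/20⌋ = 2 → C; lat ⌊97.8594/10⌋ = 9 → J.
Square: lon ⌊0.6236/2⌋ = 0; lat ⌊7.8594/1⌋ = 7.
Subsquare: lon ⌊0.6236/0.0833333⌋ = 7 → h; lat ⌊0.8594/0.0416667⌋ = 20 → u.

CJ07hu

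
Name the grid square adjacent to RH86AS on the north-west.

RH76xt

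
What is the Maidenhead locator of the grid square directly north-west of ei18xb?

Longitude subsquare x = 23; −1 → 22 = w.
Latitude subsquare b = 1; +1 → 2 = c.

EI18wc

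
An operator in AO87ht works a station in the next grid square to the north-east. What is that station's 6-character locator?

AO87iu

Longitude subsquare h = 7; +1 → 8 = i.
Latitude subsquare t = 19; +1 → 20 = u.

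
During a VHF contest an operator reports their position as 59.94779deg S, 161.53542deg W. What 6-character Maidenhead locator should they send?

Offset from 180°W / 90°S: lon 18.4646°, lat 30.0522°.
Field (20°×10°, letters A–R): 18.4646/20 → 0 → A, 30.0522/10 → 3 → D; chars AD.
Square (2°×1°, digits 0–9): 18.4646/2 → 9, 0.0522/1 → 0; chars 90.
Subsquare (5′×2.5′, letters a–x): 0.4646/0.0833333 → 5 → f, 0.0522/0.0416667 → 1 → b; chars fb.

AD90fb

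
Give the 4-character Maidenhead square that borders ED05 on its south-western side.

DD94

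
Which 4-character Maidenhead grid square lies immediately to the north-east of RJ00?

Longitude square 0; +1 → 1.
Latitude square 0; +1 → 1.

RJ11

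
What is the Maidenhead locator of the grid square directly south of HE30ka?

HD39kx

Latitude subsquare a = 0; −1 → -1, wraps to 23 = x, carry into square.
Latitude square 0; −1 → -1, wraps to 9, carry into field.
Latitude field E = 4; −1 → 3 = D.
The longitude characters are unchanged.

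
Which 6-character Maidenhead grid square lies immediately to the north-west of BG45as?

BG35xt

Longitude subsquare a = 0; −1 → -1, wraps to 23 = x, carry into square.
Longitude square 4; −1 → 3.
Latitude subsquare s = 18; +1 → 19 = t.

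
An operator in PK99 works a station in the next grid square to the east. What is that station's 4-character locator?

QK09

Longitude square 9; +1 → 10, wraps to 0, carry into field.
Longitude field P = 15; +1 → 16 = Q.
The latitude characters are unchanged.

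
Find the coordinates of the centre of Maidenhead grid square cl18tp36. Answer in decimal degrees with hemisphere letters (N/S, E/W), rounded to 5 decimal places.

28.65208° N, 136.38750° W

Field C=2, L=11: +2·20° lon, +11·10° lat → SW at lon -140°, lat 20°.
Square 1, 8: +1·2° lon, +8·1° lat → SW at lon -138°, lat 28°.
Subsquare t=19, p=15: +19·0.0833333° lon, +15·0.0416667° lat → SW at lon -136.417°, lat 28.625°.
Extended square 3, 6: +3·0.00833333° lon, +6·0.00416667° lat → SW at lon -136.392°, lat 28.65°.
Cell spans 0.00833333° lon × 0.00416667° lat. Centre is SW corner plus half of each.
latitude 28.65208° N, longitude 136.38750° W.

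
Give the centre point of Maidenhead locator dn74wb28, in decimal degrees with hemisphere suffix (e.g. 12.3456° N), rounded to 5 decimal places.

44.07708° N, 104.14583° W

Field D=3, N=13: +3·20° lon, +13·10° lat → SW at lon -120°, lat 40°.
Square 7, 4: +7·2° lon, +4·1° lat → SW at lon -106°, lat 44°.
Subsquare w=22, b=1: +22·0.0833333° lon, +1·0.0416667° lat → SW at lon -104.167°, lat 44.0417°.
Extended square 2, 8: +2·0.00833333° lon, +8·0.00416667° lat → SW at lon -104.15°, lat 44.075°.
Cell spans 0.00833333° lon × 0.00416667° lat. Centre is SW corner plus half of each.
latitude 44.07708° N, longitude 104.14583° W.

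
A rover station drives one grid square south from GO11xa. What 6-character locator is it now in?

Latitude subsquare a = 0; −1 → -1, wraps to 23 = x, carry into square.
Latitude square 1; −1 → 0.
The longitude characters are unchanged.

GO10xx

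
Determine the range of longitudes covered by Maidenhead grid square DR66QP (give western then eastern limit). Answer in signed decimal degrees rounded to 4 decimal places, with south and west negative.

-106.6667, -106.5833

Field D=3, R=17: +3·20° lon, +17·10° lat → SW at lon -120°, lat 80°.
Square 6, 6: +6·2° lon, +6·1° lat → SW at lon -108°, lat 86°.
Subsquare q=16, p=15: +16·0.0833333° lon, +15·0.0416667° lat → SW at lon -106.667°, lat 86.625°.
Cell spans 0.0833333° lon × 0.0416667° lat.
west -106.6667, east -106.5833.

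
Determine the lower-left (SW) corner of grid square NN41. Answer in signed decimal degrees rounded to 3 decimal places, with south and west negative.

41.000, 88.000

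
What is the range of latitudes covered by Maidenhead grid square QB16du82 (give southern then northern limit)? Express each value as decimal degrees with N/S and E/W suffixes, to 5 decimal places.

Field Q=16, B=1: +16·20° lon, +1·10° lat → SW at lon 140°, lat -80°.
Square 1, 6: +1·2° lon, +6·1° lat → SW at lon 142°, lat -74°.
Subsquare d=3, u=20: +3·0.0833333° lon, +20·0.0416667° lat → SW at lon 142.25°, lat -73.1667°.
Extended square 8, 2: +8·0.00833333° lon, +2·0.00416667° lat → SW at lon 142.317°, lat -73.1583°.
Cell spans 0.00833333° lon × 0.00416667° lat.
south 73.15833° S, north 73.15417° S.

73.15833° S, 73.15417° S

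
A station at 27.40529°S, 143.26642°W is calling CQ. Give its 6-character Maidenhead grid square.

BG82io

Offset from 180°W / 90°S: lon 36.7336°, lat 62.5947°.
Field: lon ⌊36.7336/20⌋ = 1 → B; lat ⌊62.5947/10⌋ = 6 → G.
Square: lon ⌊16.7336/2⌋ = 8; lat ⌊2.5947/1⌋ = 2.
Subsquare: lon ⌊0.7336/0.0833333⌋ = 8 → i; lat ⌊0.5947/0.0416667⌋ = 14 → o.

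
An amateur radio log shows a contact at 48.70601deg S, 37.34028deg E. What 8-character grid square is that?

KE81qh00

Add 180° to longitude and 90° to latitude: 217.34028, 41.29399.
Field (20°×10°, letters A–R): lon ⌊217.34028/20⌋ = 10 → K; lat ⌊41.29399/10⌋ = 4 → E.
Square (2°×1°, digits 0–9): lon ⌊17.34028/2⌋ = 8; lat ⌊1.29399/1⌋ = 1.
Subsquare (5′×2.5′, letters a–x): lon ⌊1.34028/0.0833333⌋ = 16 → q; lat ⌊0.29399/0.0416667⌋ = 7 → h.
Extended square (30″×15″, digits 0–9): lon ⌊0.00695/0.00833333⌋ = 0; lat ⌊0.00232/0.00416667⌋ = 0.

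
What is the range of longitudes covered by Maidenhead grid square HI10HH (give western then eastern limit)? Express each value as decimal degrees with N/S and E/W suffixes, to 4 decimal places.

37.4167° W, 37.3333° W

Field H=7, I=8: +7·20° lon, +8·10° lat → SW at lon -40°, lat -10°.
Square 1, 0: +1·2° lon, +0·1° lat → SW at lon -38°, lat -10°.
Subsquare h=7, h=7: +7·0.0833333° lon, +7·0.0416667° lat → SW at lon -37.4167°, lat -9.70833°.
Cell spans 0.0833333° lon × 0.0416667° lat.
west 37.4167° W, east 37.3333° W.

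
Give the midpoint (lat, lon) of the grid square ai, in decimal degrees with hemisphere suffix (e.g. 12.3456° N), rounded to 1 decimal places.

5.0° S, 170.0° W

Field A=0, I=8: +0·20° lon, +8·10° lat → SW at lon -180°, lat -10°.
Cell spans 20° lon × 10° lat. Centre is SW corner plus half of each.
latitude 5.0° S, longitude 170.0° W.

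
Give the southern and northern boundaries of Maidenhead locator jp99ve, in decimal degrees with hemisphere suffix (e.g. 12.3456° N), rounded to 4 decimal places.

Field J=9, P=15: +9·20° lon, +15·10° lat → SW at lon 0°, lat 60°.
Square 9, 9: +9·2° lon, +9·1° lat → SW at lon 18°, lat 69°.
Subsquare v=21, e=4: +21·0.0833333° lon, +4·0.0416667° lat → SW at lon 19.75°, lat 69.1667°.
Cell spans 0.0833333° lon × 0.0416667° lat.
south 69.1667° N, north 69.2083° N.

69.1667° N, 69.2083° N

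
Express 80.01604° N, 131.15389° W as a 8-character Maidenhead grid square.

CR40ka13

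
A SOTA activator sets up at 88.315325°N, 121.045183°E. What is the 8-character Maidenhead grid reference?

PR08mh55

Add 180° to longitude and 90° to latitude: 301.04518, 178.31533.
Field (20°×10°, letters A–R): lon ⌊301.04518/20⌋ = 15 → P; lat ⌊178.31533/10⌋ = 17 → R.
Square (2°×1°, digits 0–9): lon ⌊1.04518/2⌋ = 0; lat ⌊8.31533/1⌋ = 8.
Subsquare (5′×2.5′, letters a–x): lon ⌊1.04518/0.0833333⌋ = 12 → m; lat ⌊0.31533/0.0416667⌋ = 7 → h.
Extended square (30″×15″, digits 0–9): lon ⌊0.04518/0.00833333⌋ = 5; lat ⌊0.02366/0.00416667⌋ = 5.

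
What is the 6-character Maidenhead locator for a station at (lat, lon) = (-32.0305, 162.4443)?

RF17fx

Add 180° to longitude and 90° to latitude: 342.4443, 57.9695.
Field (20°×10°, letters A–R): lon ⌊342.4443/20⌋ = 17 → R; lat ⌊57.9695/10⌋ = 5 → F.
Square (2°×1°, digits 0–9): lon ⌊2.4443/2⌋ = 1; lat ⌊7.9695/1⌋ = 7.
Subsquare (5′×2.5′, letters a–x): lon ⌊0.4443/0.0833333⌋ = 5 → f; lat ⌊0.9695/0.0416667⌋ = 23 → x.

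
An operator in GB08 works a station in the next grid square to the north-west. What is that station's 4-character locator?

FB99

Longitude square 0; −1 → -1, wraps to 9, carry into field.
Longitude field G = 6; −1 → 5 = F.
Latitude square 8; +1 → 9.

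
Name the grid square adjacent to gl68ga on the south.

Latitude subsquare a = 0; −1 → -1, wraps to 23 = x, carry into square.
Latitude square 8; −1 → 7.
The longitude characters are unchanged.

GL67gx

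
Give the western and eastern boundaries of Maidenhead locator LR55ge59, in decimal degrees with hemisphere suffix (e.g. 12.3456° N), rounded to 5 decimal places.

50.54167° E, 50.55000° E

Field L=11, R=17: +11·20° lon, +17·10° lat → SW at lon 40°, lat 80°.
Square 5, 5: +5·2° lon, +5·1° lat → SW at lon 50°, lat 85°.
Subsquare g=6, e=4: +6·0.0833333° lon, +4·0.0416667° lat → SW at lon 50.5°, lat 85.1667°.
Extended square 5, 9: +5·0.00833333° lon, +9·0.00416667° lat → SW at lon 50.5417°, lat 85.2042°.
Cell spans 0.00833333° lon × 0.00416667° lat.
west 50.54167° E, east 50.55000° E.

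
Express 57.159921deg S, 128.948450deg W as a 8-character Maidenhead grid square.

Shift to the Maidenhead origin (180°W, 90°S): lon 51.05155, lat 32.84008.
Field: 51.05155/20 → 2 → C, 32.84008/10 → 3 → D; chars CD.
Square: 11.05155/2 → 5, 2.84008/1 → 2; chars 52.
Subsquare: 1.05155/0.0833333 → 12 → m, 0.84008/0.0416667 → 20 → u; chars mu.
Extended square: 0.05155/0.00833333 → 6, 0.00675/0.00416667 → 1; chars 61.

CD52mu61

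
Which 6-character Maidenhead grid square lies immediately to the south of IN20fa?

Latitude subsquare a = 0; −1 → -1, wraps to 23 = x, carry into square.
Latitude square 0; −1 → -1, wraps to 9, carry into field.
Latitude field N = 13; −1 → 12 = M.
The longitude characters are unchanged.

IM29fx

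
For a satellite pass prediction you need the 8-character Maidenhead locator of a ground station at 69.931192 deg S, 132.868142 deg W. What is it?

CC30nb56

Offset from 180°W / 90°S: lon 47.13186°, lat 20.06881°.
Field: 47.13186/20 → 2 → C, 20.06881/10 → 2 → C; chars CC.
Square: 7.13186/2 → 3, 0.06881/1 → 0; chars 30.
Subsquare: 1.13186/0.0833333 → 13 → n, 0.06881/0.0416667 → 1 → b; chars nb.
Extended square: 0.04852/0.00833333 → 5, 0.02714/0.00416667 → 6; chars 56.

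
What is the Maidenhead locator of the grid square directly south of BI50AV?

BI50au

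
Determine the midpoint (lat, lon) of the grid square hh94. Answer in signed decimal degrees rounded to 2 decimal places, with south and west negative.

Field H=7, H=7: +7·20° lon, +7·10° lat → SW at lon -40°, lat -20°.
Square 9, 4: +9·2° lon, +4·1° lat → SW at lon -22°, lat -16°.
Cell spans 2° lon × 1° lat. Centre is SW corner plus half of each.
latitude -15.50, longitude -21.00.

-15.50, -21.00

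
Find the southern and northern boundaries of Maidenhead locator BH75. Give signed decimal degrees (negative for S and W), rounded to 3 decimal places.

-15.000, -14.000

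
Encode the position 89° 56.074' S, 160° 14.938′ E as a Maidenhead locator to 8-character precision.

Offset from 180°W / 90°S: lon 340.24897°, lat 0.06543°.
Field (20°×10°, letters A–R): 340.24897/20 → 17 → R, 0.06543/10 → 0 → A; chars RA.
Square (2°×1°, digits 0–9): 0.24897/2 → 0, 0.06543/1 → 0; chars 00.
Subsquare (5′×2.5′, letters a–x): 0.24897/0.0833333 → 2 → c, 0.06543/0.0416667 → 1 → b; chars cb.
Extended square (30″×15″, digits 0–9): 0.08230/0.00833333 → 9, 0.02377/0.00416667 → 5; chars 95.

RA00cb95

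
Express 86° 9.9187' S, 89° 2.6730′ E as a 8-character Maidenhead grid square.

Offset from 180°W / 90°S: lon 269.04455°, lat 3.83469°.
Field: 269.04455/20 → 13 → N, 3.83469/10 → 0 → A; chars NA.
Square: 9.04455/2 → 4, 3.83469/1 → 3; chars 43.
Subsquare: 1.04455/0.0833333 → 12 → m, 0.83469/0.0416667 → 20 → u; chars mu.
Extended square: 0.04455/0.00833333 → 5, 0.00135/0.00416667 → 0; chars 50.

NA43mu50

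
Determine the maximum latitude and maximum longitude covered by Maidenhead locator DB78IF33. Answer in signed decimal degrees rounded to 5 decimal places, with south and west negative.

Field D=3, B=1: +3·20° lon, +1·10° lat → SW at lon -120°, lat -80°.
Square 7, 8: +7·2° lon, +8·1° lat → SW at lon -106°, lat -72°.
Subsquare i=8, f=5: +8·0.0833333° lon, +5·0.0416667° lat → SW at lon -105.333°, lat -71.7917°.
Extended square 3, 3: +3·0.00833333° lon, +3·0.00416667° lat → SW at lon -105.308°, lat -71.7792°.
Cell spans 0.00833333° lon × 0.00416667° lat. NE corner is SW corner plus one full cell.
latitude -71.77500, longitude -105.30000.

-71.77500, -105.30000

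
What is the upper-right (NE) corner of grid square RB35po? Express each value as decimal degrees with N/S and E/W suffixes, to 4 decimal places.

Field R=17, B=1: +17·20° lon, +1·10° lat → SW at lon 160°, lat -80°.
Square 3, 5: +3·2° lon, +5·1° lat → SW at lon 166°, lat -75°.
Subsquare p=15, o=14: +15·0.0833333° lon, +14·0.0416667° lat → SW at lon 167.25°, lat -74.4167°.
Cell spans 0.0833333° lon × 0.0416667° lat. NE corner is SW corner plus one full cell.
latitude 74.3750° S, longitude 167.3333° E.

74.3750° S, 167.3333° E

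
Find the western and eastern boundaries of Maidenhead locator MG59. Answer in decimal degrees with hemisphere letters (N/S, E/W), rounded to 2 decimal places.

70.00° E, 72.00° E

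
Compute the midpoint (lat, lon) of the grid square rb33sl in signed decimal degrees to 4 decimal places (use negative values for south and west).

Field R=17, B=1: +17·20° lon, +1·10° lat → SW at lon 160°, lat -80°.
Square 3, 3: +3·2° lon, +3·1° lat → SW at lon 166°, lat -77°.
Subsquare s=18, l=11: +18·0.0833333° lon, +11·0.0416667° lat → SW at lon 167.5°, lat -76.5417°.
Cell spans 0.0833333° lon × 0.0416667° lat. Centre is SW corner plus half of each.
latitude -76.5208, longitude 167.5417.

-76.5208, 167.5417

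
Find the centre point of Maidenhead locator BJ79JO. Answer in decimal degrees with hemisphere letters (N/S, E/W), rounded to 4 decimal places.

Field B=1, J=9: +1·20° lon, +9·10° lat → SW at lon -160°, lat 0°.
Square 7, 9: +7·2° lon, +9·1° lat → SW at lon -146°, lat 9°.
Subsquare j=9, o=14: +9·0.0833333° lon, +14·0.0416667° lat → SW at lon -145.25°, lat 9.58333°.
Cell spans 0.0833333° lon × 0.0416667° lat. Centre is SW corner plus half of each.
latitude 9.6042° N, longitude 145.2083° W.

9.6042° N, 145.2083° W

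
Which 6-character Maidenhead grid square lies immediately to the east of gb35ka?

GB35la

Longitude subsquare k = 10; +1 → 11 = l.
The latitude characters are unchanged.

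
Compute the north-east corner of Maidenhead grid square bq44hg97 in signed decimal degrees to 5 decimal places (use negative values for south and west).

Field B=1, Q=16: +1·20° lon, +16·10° lat → SW at lon -160°, lat 70°.
Square 4, 4: +4·2° lon, +4·1° lat → SW at lon -152°, lat 74°.
Subsquare h=7, g=6: +7·0.0833333° lon, +6·0.0416667° lat → SW at lon -151.417°, lat 74.25°.
Extended square 9, 7: +9·0.00833333° lon, +7·0.00416667° lat → SW at lon -151.342°, lat 74.2792°.
Cell spans 0.00833333° lon × 0.00416667° lat. NE corner is SW corner plus one full cell.
latitude 74.28333, longitude -151.33333.

74.28333, -151.33333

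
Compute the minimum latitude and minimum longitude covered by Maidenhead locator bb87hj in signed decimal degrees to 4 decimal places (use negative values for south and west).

-72.6250, -143.4167

Field B=1, B=1: +1·20° lon, +1·10° lat → SW at lon -160°, lat -80°.
Square 8, 7: +8·2° lon, +7·1° lat → SW at lon -144°, lat -73°.
Subsquare h=7, j=9: +7·0.0833333° lon, +9·0.0416667° lat → SW at lon -143.417°, lat -72.625°.
latitude -72.6250, longitude -143.4167.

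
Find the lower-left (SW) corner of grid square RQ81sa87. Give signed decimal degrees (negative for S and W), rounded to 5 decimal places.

71.02917, 177.56667

Field R=17, Q=16: +17·20° lon, +16·10° lat → SW at lon 160°, lat 70°.
Square 8, 1: +8·2° lon, +1·1° lat → SW at lon 176°, lat 71°.
Subsquare s=18, a=0: +18·0.0833333° lon, +0·0.0416667° lat → SW at lon 177.5°, lat 71°.
Extended square 8, 7: +8·0.00833333° lon, +7·0.00416667° lat → SW at lon 177.567°, lat 71.0292°.
latitude 71.02917, longitude 177.56667.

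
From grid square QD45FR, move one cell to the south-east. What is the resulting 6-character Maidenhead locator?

QD45gq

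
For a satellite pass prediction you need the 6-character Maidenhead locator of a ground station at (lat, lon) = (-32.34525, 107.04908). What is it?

OF37mp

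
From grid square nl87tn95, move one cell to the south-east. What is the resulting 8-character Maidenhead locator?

Longitude extended square 9; +1 → 10, wraps to 0, carry into subsquare.
Longitude subsquare t = 19; +1 → 20 = u.
Latitude extended square 5; −1 → 4.

NL87un04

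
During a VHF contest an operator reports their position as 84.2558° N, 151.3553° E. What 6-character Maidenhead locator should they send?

QR54qg

Shift to the Maidenhead origin (180°W, 90°S): lon 331.3553, lat 174.2558.
Field (20°×10°, letters A–R): lon ⌊331.3553/20⌋ = 16 → Q; lat ⌊174.2558/10⌋ = 17 → R.
Square (2°×1°, digits 0–9): lon ⌊11.3553/2⌋ = 5; lat ⌊4.2558/1⌋ = 4.
Subsquare (5′×2.5′, letters a–x): lon ⌊1.3553/0.0833333⌋ = 16 → q; lat ⌊0.2558/0.0416667⌋ = 6 → g.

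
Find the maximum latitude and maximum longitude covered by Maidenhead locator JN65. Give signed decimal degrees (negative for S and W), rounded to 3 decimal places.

46.000, 14.000

Field J=9, N=13: +9·20° lon, +13·10° lat → SW at lon 0°, lat 40°.
Square 6, 5: +6·2° lon, +5·1° lat → SW at lon 12°, lat 45°.
Cell spans 2° lon × 1° lat. NE corner is SW corner plus one full cell.
latitude 46.000, longitude 14.000.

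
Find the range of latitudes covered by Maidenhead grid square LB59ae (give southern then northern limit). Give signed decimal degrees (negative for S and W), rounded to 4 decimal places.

Field L=11, B=1: +11·20° lon, +1·10° lat → SW at lon 40°, lat -80°.
Square 5, 9: +5·2° lon, +9·1° lat → SW at lon 50°, lat -71°.
Subsquare a=0, e=4: +0·0.0833333° lon, +4·0.0416667° lat → SW at lon 50°, lat -70.8333°.
Cell spans 0.0833333° lon × 0.0416667° lat.
south -70.8333, north -70.7917.

-70.8333, -70.7917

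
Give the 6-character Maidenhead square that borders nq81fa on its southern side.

Latitude subsquare a = 0; −1 → -1, wraps to 23 = x, carry into square.
Latitude square 1; −1 → 0.
The longitude characters are unchanged.

NQ80fx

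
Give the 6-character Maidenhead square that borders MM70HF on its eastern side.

Longitude subsquare h = 7; +1 → 8 = i.
The latitude characters are unchanged.

MM70if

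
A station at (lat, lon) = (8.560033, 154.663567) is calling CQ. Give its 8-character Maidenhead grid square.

QJ78hn94

Offset from 180°W / 90°S: lon 334.66357°, lat 98.56003°.
Field: lon ⌊334.66357/20⌋ = 16 → Q; lat ⌊98.56003/10⌋ = 9 → J.
Square: lon ⌊14.66357/2⌋ = 7; lat ⌊8.56003/1⌋ = 8.
Subsquare: lon ⌊0.66357/0.0833333⌋ = 7 → h; lat ⌊0.56003/0.0416667⌋ = 13 → n.
Extended square: lon ⌊0.08023/0.00833333⌋ = 9; lat ⌊0.01837/0.00416667⌋ = 4.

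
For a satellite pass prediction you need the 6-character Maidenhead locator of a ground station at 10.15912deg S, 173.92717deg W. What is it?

AH39au

Shift to the Maidenhead origin (180°W, 90°S): lon 6.0728, lat 79.8409.
Field: 6.0728/20 → 0 → A, 79.8409/10 → 7 → H; chars AH.
Square: 6.0728/2 → 3, 9.8409/1 → 9; chars 39.
Subsquare: 0.0728/0.0833333 → 0 → a, 0.8409/0.0416667 → 20 → u; chars au.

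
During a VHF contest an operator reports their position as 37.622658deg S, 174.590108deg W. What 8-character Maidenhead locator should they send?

Add 180° to longitude and 90° to latitude: 5.40989, 52.37734.
Field (20°×10°, letters A–R): lon ⌊5.40989/20⌋ = 0 → A; lat ⌊52.37734/10⌋ = 5 → F.
Square (2°×1°, digits 0–9): lon ⌊5.40989/2⌋ = 2; lat ⌊2.37734/1⌋ = 2.
Subsquare (5′×2.5′, letters a–x): lon ⌊1.40989/0.0833333⌋ = 16 → q; lat ⌊0.37734/0.0416667⌋ = 9 → j.
Extended square (30″×15″, digits 0–9): lon ⌊0.07656/0.00833333⌋ = 9; lat ⌊0.00234/0.00416667⌋ = 0.

AF22qj90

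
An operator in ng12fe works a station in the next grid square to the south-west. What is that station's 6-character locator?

Longitude subsquare f = 5; −1 → 4 = e.
Latitude subsquare e = 4; −1 → 3 = d.

NG12ed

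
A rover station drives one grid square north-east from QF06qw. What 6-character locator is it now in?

Longitude subsquare q = 16; +1 → 17 = r.
Latitude subsquare w = 22; +1 → 23 = x.

QF06rx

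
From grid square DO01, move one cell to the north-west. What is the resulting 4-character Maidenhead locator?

Longitude square 0; −1 → -1, wraps to 9, carry into field.
Longitude field D = 3; −1 → 2 = C.
Latitude square 1; +1 → 2.

CO92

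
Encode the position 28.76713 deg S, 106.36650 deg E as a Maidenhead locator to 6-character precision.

OG31ef

Add 180° to longitude and 90° to latitude: 286.3665, 61.2329.
Field (20°×10°, letters A–R): lon ⌊286.3665/20⌋ = 14 → O; lat ⌊61.2329/10⌋ = 6 → G.
Square (2°×1°, digits 0–9): lon ⌊6.3665/2⌋ = 3; lat ⌊1.2329/1⌋ = 1.
Subsquare (5′×2.5′, letters a–x): lon ⌊0.3665/0.0833333⌋ = 4 → e; lat ⌊0.2329/0.0416667⌋ = 5 → f.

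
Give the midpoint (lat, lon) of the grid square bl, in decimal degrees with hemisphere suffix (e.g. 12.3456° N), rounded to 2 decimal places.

Field B=1, L=11: +1·20° lon, +11·10° lat → SW at lon -160°, lat 20°.
Cell spans 20° lon × 10° lat. Centre is SW corner plus half of each.
latitude 25.00° N, longitude 150.00° W.

25.00° N, 150.00° W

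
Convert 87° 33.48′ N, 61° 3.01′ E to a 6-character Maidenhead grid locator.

MR07mn

Add 180° to longitude and 90° to latitude: 241.0502, 177.5580.
Field (20°×10°, letters A–R): 241.0502/20 → 12 → M, 177.5580/10 → 17 → R; chars MR.
Square (2°×1°, digits 0–9): 1.0502/2 → 0, 7.5580/1 → 7; chars 07.
Subsquare (5′×2.5′, letters a–x): 1.0502/0.0833333 → 12 → m, 0.5580/0.0416667 → 13 → n; chars mn.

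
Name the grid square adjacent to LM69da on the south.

LM68dx

Latitude subsquare a = 0; −1 → -1, wraps to 23 = x, carry into square.
Latitude square 9; −1 → 8.
The longitude characters are unchanged.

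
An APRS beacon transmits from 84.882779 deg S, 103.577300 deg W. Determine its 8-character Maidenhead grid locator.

Offset from 180°W / 90°S: lon 76.42270°, lat 5.11722°.
Field: lon ⌊76.42270/20⌋ = 3 → D; lat ⌊5.11722/10⌋ = 0 → A.
Square: lon ⌊16.42270/2⌋ = 8; lat ⌊5.11722/1⌋ = 5.
Subsquare: lon ⌊0.42270/0.0833333⌋ = 5 → f; lat ⌊0.11722/0.0416667⌋ = 2 → c.
Extended square: lon ⌊0.00603/0.00833333⌋ = 0; lat ⌊0.03389/0.00416667⌋ = 8.

DA85fc08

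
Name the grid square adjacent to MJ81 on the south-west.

MJ70

Longitude square 8; −1 → 7.
Latitude square 1; −1 → 0.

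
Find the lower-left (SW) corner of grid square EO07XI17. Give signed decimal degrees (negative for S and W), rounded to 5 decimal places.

57.36250, -98.07500

Field E=4, O=14: +4·20° lon, +14·10° lat → SW at lon -100°, lat 50°.
Square 0, 7: +0·2° lon, +7·1° lat → SW at lon -100°, lat 57°.
Subsquare x=23, i=8: +23·0.0833333° lon, +8·0.0416667° lat → SW at lon -98.0833°, lat 57.3333°.
Extended square 1, 7: +1·0.00833333° lon, +7·0.00416667° lat → SW at lon -98.075°, lat 57.3625°.
latitude 57.36250, longitude -98.07500.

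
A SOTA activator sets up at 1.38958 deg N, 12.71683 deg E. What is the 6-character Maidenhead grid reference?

Offset from 180°W / 90°S: lon 192.7168°, lat 91.3896°.
Field: lon ⌊192.7168/20⌋ = 9 → J; lat ⌊91.3896/10⌋ = 9 → J.
Square: lon ⌊12.7168/2⌋ = 6; lat ⌊1.3896/1⌋ = 1.
Subsquare: lon ⌊0.7168/0.0833333⌋ = 8 → i; lat ⌊0.3896/0.0416667⌋ = 9 → j.

JJ61ij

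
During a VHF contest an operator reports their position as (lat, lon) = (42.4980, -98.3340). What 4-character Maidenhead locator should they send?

EN02

Offset from 180°W / 90°S: lon 81.67°, lat 132.50°.
Field: lon ⌊81.67/20⌋ = 4 → E; lat ⌊132.50/10⌋ = 13 → N.
Square: lon ⌊1.67/2⌋ = 0; lat ⌊2.50/1⌋ = 2.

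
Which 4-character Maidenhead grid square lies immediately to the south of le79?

Latitude square 9; −1 → 8.
The longitude characters are unchanged.

LE78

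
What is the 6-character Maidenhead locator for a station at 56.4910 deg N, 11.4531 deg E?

JO56rl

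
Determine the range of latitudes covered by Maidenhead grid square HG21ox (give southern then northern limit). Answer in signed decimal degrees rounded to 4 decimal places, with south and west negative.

Field H=7, G=6: +7·20° lon, +6·10° lat → SW at lon -40°, lat -30°.
Square 2, 1: +2·2° lon, +1·1° lat → SW at lon -36°, lat -29°.
Subsquare o=14, x=23: +14·0.0833333° lon, +23·0.0416667° lat → SW at lon -34.8333°, lat -28.0417°.
Cell spans 0.0833333° lon × 0.0416667° lat.
south -28.0417, north -28.0000.

-28.0417, -28.0000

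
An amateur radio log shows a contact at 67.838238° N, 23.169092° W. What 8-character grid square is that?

Shift to the Maidenhead origin (180°W, 90°S): lon 156.83091, lat 157.83824.
Field (20°×10°, letters A–R): lon ⌊156.83091/20⌋ = 7 → H; lat ⌊157.83824/10⌋ = 15 → P.
Square (2°×1°, digits 0–9): lon ⌊16.83091/2⌋ = 8; lat ⌊7.83824/1⌋ = 7.
Subsquare (5′×2.5′, letters a–x): lon ⌊0.83091/0.0833333⌋ = 9 → j; lat ⌊0.83824/0.0416667⌋ = 20 → u.
Extended square (30″×15″, digits 0–9): lon ⌊0.08091/0.00833333⌋ = 9; lat ⌊0.00490/0.00416667⌋ = 1.

HP87ju91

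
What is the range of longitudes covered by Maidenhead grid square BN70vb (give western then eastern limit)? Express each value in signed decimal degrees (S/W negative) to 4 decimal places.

Field B=1, N=13: +1·20° lon, +13·10° lat → SW at lon -160°, lat 40°.
Square 7, 0: +7·2° lon, +0·1° lat → SW at lon -146°, lat 40°.
Subsquare v=21, b=1: +21·0.0833333° lon, +1·0.0416667° lat → SW at lon -144.25°, lat 40.0417°.
Cell spans 0.0833333° lon × 0.0416667° lat.
west -144.2500, east -144.1667.

-144.2500, -144.1667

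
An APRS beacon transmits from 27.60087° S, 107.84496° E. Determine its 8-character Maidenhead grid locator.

Add 180° to longitude and 90° to latitude: 287.84496, 62.39913.
Field: 287.84496/20 → 14 → O, 62.39913/10 → 6 → G; chars OG.
Square: 7.84496/2 → 3, 2.39913/1 → 2; chars 32.
Subsquare: 1.84496/0.0833333 → 22 → w, 0.39913/0.0416667 → 9 → j; chars wj.
Extended square: 0.01163/0.00833333 → 1, 0.02413/0.00416667 → 5; chars 15.

OG32wj15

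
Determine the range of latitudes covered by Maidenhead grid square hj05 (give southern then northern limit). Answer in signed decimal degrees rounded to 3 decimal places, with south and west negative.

5.000, 6.000

Field H=7, J=9: +7·20° lon, +9·10° lat → SW at lon -40°, lat 0°.
Square 0, 5: +0·2° lon, +5·1° lat → SW at lon -40°, lat 5°.
Cell spans 2° lon × 1° lat.
south 5.000, north 6.000.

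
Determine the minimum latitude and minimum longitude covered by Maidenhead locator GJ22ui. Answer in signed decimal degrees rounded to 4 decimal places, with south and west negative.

Field G=6, J=9: +6·20° lon, +9·10° lat → SW at lon -60°, lat 0°.
Square 2, 2: +2·2° lon, +2·1° lat → SW at lon -56°, lat 2°.
Subsquare u=20, i=8: +20·0.0833333° lon, +8·0.0416667° lat → SW at lon -54.3333°, lat 2.33333°.
latitude 2.3333, longitude -54.3333.

2.3333, -54.3333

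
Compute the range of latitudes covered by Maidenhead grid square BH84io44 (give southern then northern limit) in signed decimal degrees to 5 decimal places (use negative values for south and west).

-15.40000, -15.39583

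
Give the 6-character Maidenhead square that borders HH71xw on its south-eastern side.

HH81av

Longitude subsquare x = 23; +1 → 24, wraps to 0 = a, carry into square.
Longitude square 7; +1 → 8.
Latitude subsquare w = 22; −1 → 21 = v.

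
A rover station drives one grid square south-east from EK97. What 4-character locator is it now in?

FK06

Longitude square 9; +1 → 10, wraps to 0, carry into field.
Longitude field E = 4; +1 → 5 = F.
Latitude square 7; −1 → 6.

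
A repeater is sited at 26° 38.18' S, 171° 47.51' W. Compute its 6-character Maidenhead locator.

Add 180° to longitude and 90° to latitude: 8.2082, 63.3637.
Field (20°×10°, letters A–R): 8.2082/20 → 0 → A, 63.3637/10 → 6 → G; chars AG.
Square (2°×1°, digits 0–9): 8.2082/2 → 4, 3.3637/1 → 3; chars 43.
Subsquare (5′×2.5′, letters a–x): 0.2082/0.0833333 → 2 → c, 0.3637/0.0416667 → 8 → i; chars ci.

AG43ci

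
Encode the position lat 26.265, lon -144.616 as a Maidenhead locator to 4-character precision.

BL76

Add 180° to longitude and 90° to latitude: 35.38, 116.27.
Field (20°×10°, letters A–R): 35.38/20 → 1 → B, 116.27/10 → 11 → L; chars BL.
Square (2°×1°, digits 0–9): 15.38/2 → 7, 6.27/1 → 6; chars 76.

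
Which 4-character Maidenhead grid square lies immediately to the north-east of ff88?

Longitude square 8; +1 → 9.
Latitude square 8; +1 → 9.

FF99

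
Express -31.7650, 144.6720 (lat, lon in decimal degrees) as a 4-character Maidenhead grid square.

QF28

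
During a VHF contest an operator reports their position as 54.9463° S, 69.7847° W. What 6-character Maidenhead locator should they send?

FD55cb

Add 180° to longitude and 90° to latitude: 110.2153, 35.0537.
Field: lon ⌊110.2153/20⌋ = 5 → F; lat ⌊35.0537/10⌋ = 3 → D.
Square: lon ⌊10.2153/2⌋ = 5; lat ⌊5.0537/1⌋ = 5.
Subsquare: lon ⌊0.2153/0.0833333⌋ = 2 → c; lat ⌊0.0537/0.0416667⌋ = 1 → b.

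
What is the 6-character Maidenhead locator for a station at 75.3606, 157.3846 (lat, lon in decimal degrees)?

QQ85qi

Offset from 180°W / 90°S: lon 337.3846°, lat 165.3606°.
Field: lon ⌊337.3846/20⌋ = 16 → Q; lat ⌊165.3606/10⌋ = 16 → Q.
Square: lon ⌊17.3846/2⌋ = 8; lat ⌊5.3606/1⌋ = 5.
Subsquare: lon ⌊1.3846/0.0833333⌋ = 16 → q; lat ⌊0.3606/0.0416667⌋ = 8 → i.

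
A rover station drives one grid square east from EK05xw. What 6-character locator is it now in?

Longitude subsquare x = 23; +1 → 24, wraps to 0 = a, carry into square.
Longitude square 0; +1 → 1.
The latitude characters are unchanged.

EK15aw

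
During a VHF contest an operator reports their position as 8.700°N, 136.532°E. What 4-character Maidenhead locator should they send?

PJ88

Add 180° to longitude and 90° to latitude: 316.53, 98.70.
Field (20°×10°, letters A–R): 316.53/20 → 15 → P, 98.70/10 → 9 → J; chars PJ.
Square (2°×1°, digits 0–9): 16.53/2 → 8, 8.70/1 → 8; chars 88.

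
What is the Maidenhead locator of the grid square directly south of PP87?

PP86

Latitude square 7; −1 → 6.
The longitude characters are unchanged.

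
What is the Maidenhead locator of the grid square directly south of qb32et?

QB32es

Latitude subsquare t = 19; −1 → 18 = s.
The longitude characters are unchanged.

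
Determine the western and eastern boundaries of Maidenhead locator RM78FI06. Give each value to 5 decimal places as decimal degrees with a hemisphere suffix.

174.41667° E, 174.42500° E

Field R=17, M=12: +17·20° lon, +12·10° lat → SW at lon 160°, lat 30°.
Square 7, 8: +7·2° lon, +8·1° lat → SW at lon 174°, lat 38°.
Subsquare f=5, i=8: +5·0.0833333° lon, +8·0.0416667° lat → SW at lon 174.417°, lat 38.3333°.
Extended square 0, 6: +0·0.00833333° lon, +6·0.00416667° lat → SW at lon 174.417°, lat 38.3583°.
Cell spans 0.00833333° lon × 0.00416667° lat.
west 174.41667° E, east 174.42500° E.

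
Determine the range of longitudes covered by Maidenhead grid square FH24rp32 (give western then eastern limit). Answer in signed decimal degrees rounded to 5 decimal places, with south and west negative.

Field F=5, H=7: +5·20° lon, +7·10° lat → SW at lon -80°, lat -20°.
Square 2, 4: +2·2° lon, +4·1° lat → SW at lon -76°, lat -16°.
Subsquare r=17, p=15: +17·0.0833333° lon, +15·0.0416667° lat → SW at lon -74.5833°, lat -15.375°.
Extended square 3, 2: +3·0.00833333° lon, +2·0.00416667° lat → SW at lon -74.5583°, lat -15.3667°.
Cell spans 0.00833333° lon × 0.00416667° lat.
west -74.55833, east -74.55000.

-74.55833, -74.55000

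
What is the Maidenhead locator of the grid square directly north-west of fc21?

Longitude square 2; −1 → 1.
Latitude square 1; +1 → 2.

FC12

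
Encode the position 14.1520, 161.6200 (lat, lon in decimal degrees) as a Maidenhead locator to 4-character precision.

Shift to the Maidenhead origin (180°W, 90°S): lon 341.62, lat 104.15.
Field: 341.62/20 → 17 → R, 104.15/10 → 10 → K; chars RK.
Square: 1.62/2 → 0, 4.15/1 → 4; chars 04.

RK04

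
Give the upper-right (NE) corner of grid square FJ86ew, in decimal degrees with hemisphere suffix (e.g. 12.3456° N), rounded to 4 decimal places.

6.9583° N, 63.5833° W

Field F=5, J=9: +5·20° lon, +9·10° lat → SW at lon -80°, lat 0°.
Square 8, 6: +8·2° lon, +6·1° lat → SW at lon -64°, lat 6°.
Subsquare e=4, w=22: +4·0.0833333° lon, +22·0.0416667° lat → SW at lon -63.6667°, lat 6.91667°.
Cell spans 0.0833333° lon × 0.0416667° lat. NE corner is SW corner plus one full cell.
latitude 6.9583° N, longitude 63.5833° W.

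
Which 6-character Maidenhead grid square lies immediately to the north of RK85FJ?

Latitude subsquare j = 9; +1 → 10 = k.
The longitude characters are unchanged.

RK85fk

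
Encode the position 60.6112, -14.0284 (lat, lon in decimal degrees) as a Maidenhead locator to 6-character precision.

IP20xo

Offset from 180°W / 90°S: lon 165.9716°, lat 150.6112°.
Field: lon ⌊165.9716/20⌋ = 8 → I; lat ⌊150.6112/10⌋ = 15 → P.
Square: lon ⌊5.9716/2⌋ = 2; lat ⌊0.6112/1⌋ = 0.
Subsquare: lon ⌊1.9716/0.0833333⌋ = 23 → x; lat ⌊0.6112/0.0416667⌋ = 14 → o.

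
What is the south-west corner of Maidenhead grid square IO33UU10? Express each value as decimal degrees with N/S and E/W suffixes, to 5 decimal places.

Field I=8, O=14: +8·20° lon, +14·10° lat → SW at lon -20°, lat 50°.
Square 3, 3: +3·2° lon, +3·1° lat → SW at lon -14°, lat 53°.
Subsquare u=20, u=20: +20·0.0833333° lon, +20·0.0416667° lat → SW at lon -12.3333°, lat 53.8333°.
Extended square 1, 0: +1·0.00833333° lon, +0·0.00416667° lat → SW at lon -12.325°, lat 53.8333°.
latitude 53.83333° N, longitude 12.32500° W.

53.83333° N, 12.32500° W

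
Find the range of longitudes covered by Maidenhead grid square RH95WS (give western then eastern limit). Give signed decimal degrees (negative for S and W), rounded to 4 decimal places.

Field R=17, H=7: +17·20° lon, +7·10° lat → SW at lon 160°, lat -20°.
Square 9, 5: +9·2° lon, +5·1° lat → SW at lon 178°, lat -15°.
Subsquare w=22, s=18: +22·0.0833333° lon, +18·0.0416667° lat → SW at lon 179.833°, lat -14.25°.
Cell spans 0.0833333° lon × 0.0416667° lat.
west 179.8333, east 179.9167.

179.8333, 179.9167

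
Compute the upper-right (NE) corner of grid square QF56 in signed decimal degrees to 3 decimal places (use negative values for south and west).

-33.000, 152.000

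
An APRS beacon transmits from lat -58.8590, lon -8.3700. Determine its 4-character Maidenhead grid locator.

Add 180° to longitude and 90° to latitude: 171.63, 31.14.
Field: lon ⌊171.63/20⌋ = 8 → I; lat ⌊31.14/10⌋ = 3 → D.
Square: lon ⌊11.63/2⌋ = 5; lat ⌊1.14/1⌋ = 1.

ID51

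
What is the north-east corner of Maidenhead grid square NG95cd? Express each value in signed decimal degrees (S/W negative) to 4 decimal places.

-24.8333, 98.2500

Field N=13, G=6: +13·20° lon, +6·10° lat → SW at lon 80°, lat -30°.
Square 9, 5: +9·2° lon, +5·1° lat → SW at lon 98°, lat -25°.
Subsquare c=2, d=3: +2·0.0833333° lon, +3·0.0416667° lat → SW at lon 98.1667°, lat -24.875°.
Cell spans 0.0833333° lon × 0.0416667° lat. NE corner is SW corner plus one full cell.
latitude -24.8333, longitude 98.2500.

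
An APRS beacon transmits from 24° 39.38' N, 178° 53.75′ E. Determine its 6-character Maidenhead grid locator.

RL94kp

Offset from 180°W / 90°S: lon 358.8958°, lat 114.6563°.
Field (20°×10°, letters A–R): 358.8958/20 → 17 → R, 114.6563/10 → 11 → L; chars RL.
Square (2°×1°, digits 0–9): 18.8958/2 → 9, 4.6563/1 → 4; chars 94.
Subsquare (5′×2.5′, letters a–x): 0.8958/0.0833333 → 10 → k, 0.6563/0.0416667 → 15 → p; chars kp.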